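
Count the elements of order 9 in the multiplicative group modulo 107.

0

φ(107) = 107 − 1 = 106 = 2 · 53.
In a cyclic group of order 106, there are φ(d) elements of order d for each divisor d of 106, and zero for non-divisors.
Since 9 ∤ 106, the count is 0.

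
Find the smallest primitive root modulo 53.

φ(53) = 53 − 1 = 52 = 2^2 · 13.
g is a primitive root iff g^(52/q) ≢ 1 (mod 53) for each prime q ∈ {2, 13}.
g = 2: 2^26 ≡ 52; 2^4 ≡ 16 — none is 1, so 2 is a primitive root.
The smallest primitive root modulo 53 is 2.

2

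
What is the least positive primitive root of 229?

6

φ(229) = 229 − 1 = 228 = 2^2 · 3 · 19.
g is a primitive root iff g^(228/q) ≢ 1 (mod 229) for each prime q ∈ {2, 3, 19}.
g = 2: 2^114 ≡ 228; 2^76 ≡ 1 — hits 1, so not a primitive root.
g = 3: 3^114 ≡ 1 — hits 1, so not a primitive root.
g = 4: 4^114 ≡ 1 — hits 1, so not a primitive root.
g = 5: 5^114 ≡ 1 — hits 1, so not a primitive root.
g = 6: 6^114 ≡ 228; 6^76 ≡ 134; 6^12 ≡ 165 — none is 1, so 6 is a primitive root.
The smallest primitive root modulo 229 is 6.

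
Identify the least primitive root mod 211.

2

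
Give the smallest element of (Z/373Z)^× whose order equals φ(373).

φ(373) = 373 − 1 = 372 = 2^2 · 3 · 31.
g is a primitive root iff g^(372/q) ≢ 1 (mod 373) for each prime q ∈ {2, 3, 31}.
g = 2: 2^186 ≡ 372; 2^124 ≡ 284; 2^12 ≡ 366 — none is 1, so 2 is a primitive root.
The smallest primitive root modulo 373 is 2.

2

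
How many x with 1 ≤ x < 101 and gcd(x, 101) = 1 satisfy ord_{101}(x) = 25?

20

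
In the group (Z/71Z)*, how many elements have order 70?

φ(71) = 71 − 1 = 70 = 2 · 5 · 7.
(Z/71Z)^× is cyclic (|G| = 70); a cyclic group of order m has exactly φ(d) elements of each order d | m, and none otherwise.
70 = 2 · 5 · 7 divides 70, and φ(70) = 24.

24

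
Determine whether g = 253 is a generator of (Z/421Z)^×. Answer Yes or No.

Yes

φ(421) = 421 − 1 = 420 = 2^2 · 3 · 5 · 7.
It suffices to check that the order of 253 is not a proper divisor of 420: compute 253^(420/q) for q ∈ {2, 3, 5, 7}.
253^210 ≡ 420 (mod 421)  [q = 2: ≢ 1 ✓]
253^140 ≡ 20 (mod 421)  [q = 3: ≢ 1 ✓]
253^84 ≡ 354 (mod 421)  [q = 5: ≢ 1 ✓]
253^60 ≡ 385 (mod 421)  [q = 7: ≢ 1 ✓]
None equal 1, so ord_421(253) = 420: 253 is a primitive root.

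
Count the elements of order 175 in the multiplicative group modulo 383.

0

φ(383) = 383 − 1 = 382 = 2 · 191.
Since (Z/383Z)^× is cyclic of order 382, the number of elements of order d is φ(d) when d | 382 and 0 otherwise.
Here 382 is not a multiple of 175, so there are no elements of order 175.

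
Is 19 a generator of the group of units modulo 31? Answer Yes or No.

φ(31) = 31 − 1 = 30 = 2 · 3 · 5.
It suffices to check that the order of 19 is not a proper divisor of 30: compute 19^(30/q) for q ∈ {2, 3, 5}.
19^15 ≡ 1 (mod 31)  [q = 2: ≡ 1 ✗]
19^10 ≡ 25 (mod 31)  [q = 3: ≢ 1 ✓]
19^6 ≡ 2 (mod 31)  [q = 5: ≢ 1 ✓]
Since 19^15 ≡ 1, the order of 19 divides 15 < 30, so 19 is not a primitive root.

No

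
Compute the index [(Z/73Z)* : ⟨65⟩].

12

By Lagrange's theorem, ord_73(65) divides φ(73) = 73 − 1 = 72 = 2^3 · 3^2.
Divisors of 72: 1, 2, 3, 4, 6, 8, 9, 12, 18, 24, 36, 72.
Evaluate successive powers at the divisors of 72:
65^1 ≡ 65 (mod 73)
65^2 ≡ 64 (mod 73)
65^3 ≡ 72 (mod 73)
65^4 ≡ 8 (mod 73)
65^6 ≡ 1 (mod 73) ✓
The order of 65 is 6, so the subgroup it generates has 6 elements.
[(Z/73Z)^× : ⟨65⟩] = 72/6 = 12.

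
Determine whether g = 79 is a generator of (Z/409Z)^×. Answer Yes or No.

No

φ(409) = 409 − 1 = 408 = 2^3 · 3 · 17.
79 is a primitive root mod 409 iff 79^(φ(409)/q) ≢ 1 for every prime q | φ(409), i.e. q ∈ {2, 3, 17}.
79^204 ≡ 408 (mod 409)  [q = 2: ≢ 1 ✓]
79^136 ≡ 1 (mod 409)  [q = 3: ≡ 1 ✗]
79^24 ≡ 6 (mod 409)  [q = 17: ≢ 1 ✓]
The check at q = 3 fails, so 79 generates a proper subgroup.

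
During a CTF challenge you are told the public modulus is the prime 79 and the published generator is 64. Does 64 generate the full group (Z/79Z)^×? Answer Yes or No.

φ(79) = 79 − 1 = 78 = 2 · 3 · 13.
Test 64^(78/q) mod 79 for each prime factor q of 78:
64^39 ≡ 1 (mod 79)  [q = 2: ≡ 1 ✗]
64^26 ≡ 1 (mod 79)  [q = 3: ≡ 1 ✗]
64^6 ≡ 10 (mod 79)  [q = 13: ≢ 1 ✓]
The check at q = 2 fails, so 64 generates a proper subgroup.

No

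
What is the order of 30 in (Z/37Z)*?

18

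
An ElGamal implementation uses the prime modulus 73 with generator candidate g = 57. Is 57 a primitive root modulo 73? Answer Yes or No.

No

φ(73) = 73 − 1 = 72 = 2^3 · 3^2.
It suffices to check that the order of 57 is not a proper divisor of 72: compute 57^(72/q) for q ∈ {2, 3}.
57^36 ≡ 1 (mod 73)  [q = 2: ≡ 1 ✗]
57^24 ≡ 64 (mod 73)  [q = 3: ≢ 1 ✓]
Since 57^36 ≡ 1, the order of 57 divides 36 < 72, so 57 is not a primitive root.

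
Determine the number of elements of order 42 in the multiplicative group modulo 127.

12

φ(127) = 127 − 1 = 126 = 2 · 3^2 · 7.
In a cyclic group of order 126, there are φ(d) elements of order d for each divisor d of 126, and zero for non-divisors.
42 = 2 · 3 · 7 divides 126, and φ(42) = 12.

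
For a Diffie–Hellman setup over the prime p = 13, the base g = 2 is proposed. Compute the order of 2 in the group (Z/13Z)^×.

ord(2) | φ(13) = 13 − 1 = 12 = 2^2 · 3.
Divisors of 12: 1, 2, 3, 4, 6, 12.
Check 2^d mod 13 for each divisor in increasing order:
2^1 ≡ 2
2^2 ≡ 4
2^3 ≡ 8
2^4 ≡ 3
2^6 ≡ 12
2^12 ≡ 1
The smallest such exponent is 12, so the order of 2 is 12.

12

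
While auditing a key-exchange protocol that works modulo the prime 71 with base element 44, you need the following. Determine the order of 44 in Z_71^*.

ord(44) | φ(71) = 71 − 1 = 70 = 2 · 5 · 7.
Divisors of 70: 1, 2, 5, 7, 10, 14, 35, 70.
Compute 44^d (mod 71) for the divisors d until we hit 1:
44^1 ≡ 44 (mod 71)
44^2 ≡ 19 (mod 71)
44^5 ≡ 51 (mod 71)
44^7 ≡ 46 (mod 71)
44^10 ≡ 45 (mod 71)
44^14 ≡ 57 (mod 71)
44^35 ≡ 70 (mod 71)
44^70 ≡ 1 (mod 71) ✓
Therefore the multiplicative order of 44 modulo 71 is 70.

70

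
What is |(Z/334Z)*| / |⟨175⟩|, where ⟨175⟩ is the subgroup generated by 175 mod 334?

The order of 175 must divide φ(334) = φ(2)·φ(167) = 1·166 = 166 = 2 · 83.
Divisors of 166: 1, 2, 83, 166.
Compute 175^d (mod 334) for the divisors d until we hit 1:
175^1 ≡ 175
175^2 ≡ 231
175^83 ≡ 1
The order of 175 is 83, so the subgroup it generates has 83 elements.
[(Z/334Z)^× : ⟨175⟩] = 166/83 = 2.

2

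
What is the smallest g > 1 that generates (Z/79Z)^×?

φ(79) = 79 − 1 = 78 = 2 · 3 · 13.
Test candidates g = 2, 3, … against the prime factors q ∈ {2, 3, 13} of φ(79): g is a generator iff g^(78/q) ≢ 1 for every such q.
g = 2: 2^39 ≡ 1 — hits 1, so not a primitive root.
g = 3: 3^39 ≡ 78; 3^26 ≡ 23; 3^6 ≡ 18 — none is 1, so 3 is a primitive root.
Hence the least primitive root of 79 is 3.

3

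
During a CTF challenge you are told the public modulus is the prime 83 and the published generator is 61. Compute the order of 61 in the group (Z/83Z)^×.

41

ord(61) | φ(83) = 83 − 1 = 82 = 2 · 41.
Divisors of 82: 1, 2, 41, 82.
Test each divisor d:
61^1 ≡ 61
61^2 ≡ 69
61^41 ≡ 1
The smallest such exponent is 41, so the order of 61 is 41.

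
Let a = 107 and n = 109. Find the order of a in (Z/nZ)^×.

36

ord(107) | φ(109) = 109 − 1 = 108 = 2^2 · 3^3.
Divisors of 108: 1, 2, 3, 4, 6, 9, 12, 18, 27, 36, 54, 108.
Evaluate successive powers at the divisors of 108:
107^1 ≡ 107
107^2 ≡ 4
107^3 ≡ 101
107^4 ≡ 16
107^6 ≡ 64
107^9 ≡ 33
107^12 ≡ 63
107^18 ≡ 108
107^27 ≡ 76
107^36 ≡ 1
The smallest such exponent is 36, so the order of 107 is 36.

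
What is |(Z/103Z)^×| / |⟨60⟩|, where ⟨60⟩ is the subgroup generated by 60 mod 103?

2

The order of 60 must divide φ(103) = 103 − 1 = 102 = 2 · 3 · 17.
Divisors of 102: 1, 2, 3, 6, 17, 34, 51, 102.
Check 60^d mod 103 for each divisor in increasing order:
60^1 ≡ 60 (mod 103)
60^2 ≡ 98 (mod 103)
60^3 ≡ 9 (mod 103)
60^6 ≡ 81 (mod 103)
60^17 ≡ 56 (mod 103)
60^34 ≡ 46 (mod 103)
60^51 ≡ 1 (mod 103) ✓
Thus |⟨60⟩| = ord(60) = 51.
Index = |(Z/103Z)^×| / |⟨60⟩| = 102 / 51 = 2.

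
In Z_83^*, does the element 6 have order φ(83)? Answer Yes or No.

Yes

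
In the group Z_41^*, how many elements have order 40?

16

φ(41) = 41 − 1 = 40 = 2^3 · 5.
Since (Z/41Z)^× is cyclic of order 40, the number of elements of order d is φ(d) when d | 40 and 0 otherwise.
40 = 2^3 · 5 divides 40, and φ(40) = 16.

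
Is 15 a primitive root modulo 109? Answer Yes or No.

φ(109) = 109 − 1 = 108 = 2^2 · 3^3.
15 is a primitive root mod 109 iff 15^(φ(109)/q) ≢ 1 for every prime q | φ(109), i.e. q ∈ {2, 3}.
15^54 ≡ 1 (mod 109)  [q = 2: ≡ 1 ✗]
15^36 ≡ 45 (mod 109)  [q = 3: ≢ 1 ✓]
15^54 ≡ 1 shows ord(15) | 54, strictly less than φ(109); not a primitive root.

No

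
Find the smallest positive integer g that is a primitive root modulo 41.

φ(41) = 41 − 1 = 40 = 2^3 · 5.
Test candidates g = 2, 3, … against the prime factors q ∈ {2, 5} of φ(41): g is a generator iff g^(40/q) ≢ 1 for every such q.
g = 2: 2^20 ≡ 1 — hits 1, so not a primitive root.
g = 3: 3^20 ≡ 40; 3^8 ≡ 1 — hits 1, so not a primitive root.
g = 4: 4^20 ≡ 1 — hits 1, so not a primitive root.
g = 5: 5^20 ≡ 1 — hits 1, so not a primitive root.
g = 6: 6^20 ≡ 40; 6^8 ≡ 10 — none is 1, so 6 is a primitive root.
The smallest primitive root modulo 41 is 6.

6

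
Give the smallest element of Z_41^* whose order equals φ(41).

6

φ(41) = 41 − 1 = 40 = 2^3 · 5.
Test candidates g = 2, 3, … against the prime factors q ∈ {2, 5} of φ(41): g is a generator iff g^(40/q) ≢ 1 for every such q.
g = 2: 2^20 ≡ 1 — hits 1, so not a primitive root.
g = 3: 3^20 ≡ 40; 3^8 ≡ 1 — hits 1, so not a primitive root.
g = 4: 4^20 ≡ 1 — hits 1, so not a primitive root.
g = 5: 5^20 ≡ 1 — hits 1, so not a primitive root.
g = 6: 6^20 ≡ 40; 6^8 ≡ 10 — none is 1, so 6 is a primitive root.
The smallest primitive root modulo 41 is 6.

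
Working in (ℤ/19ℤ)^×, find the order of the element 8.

Since 8 ∈ (Z/19Z)^×, its order divides φ(19) = 19 − 1 = 18 = 2 · 3^2.
Divisors of 18: 1, 2, 3, 6, 9, 18.
Compute 8^d (mod 19) for the divisors d until we hit 1:
8^1 ≡ 8
8^2 ≡ 7
8^3 ≡ 18
8^6 ≡ 1
Therefore the multiplicative order of 8 modulo 19 is 6.

6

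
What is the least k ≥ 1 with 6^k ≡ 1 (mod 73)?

36

ord(6) | φ(73) = 73 − 1 = 72 = 2^3 · 3^2.
Divisors of 72: 1, 2, 3, 4, 6, 8, 9, 12, 18, 24, 36, 72.
Compute 6^d (mod 73) for the divisors d until we hit 1:
6^1 ≡ 6 (mod 73)
6^2 ≡ 36 (mod 73)
6^3 ≡ 70 (mod 73)
6^4 ≡ 55 (mod 73)
6^6 ≡ 9 (mod 73)
6^8 ≡ 32 (mod 73)
6^9 ≡ 46 (mod 73)
6^12 ≡ 8 (mod 73)
6^18 ≡ 72 (mod 73)
6^24 ≡ 64 (mod 73)
6^36 ≡ 1 (mod 73) ✓
Therefore the multiplicative order of 6 modulo 73 is 36.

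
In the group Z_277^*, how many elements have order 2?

1

φ(277) = 277 − 1 = 276 = 2^2 · 3 · 23.
In a cyclic group of order 276, there are φ(d) elements of order d for each divisor d of 276, and zero for non-divisors.
2 | 276, and φ(2) = 2 − 1 = 1.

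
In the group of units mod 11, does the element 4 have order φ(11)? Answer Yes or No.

No

φ(11) = 11 − 1 = 10 = 2 · 5.
An element g generates (Z/11Z)^× iff g^(10/q) ≢ 1 (mod 11) for each prime q ∈ {2, 5}.
4^5 ≡ 1 (mod 11)  [q = 2: ≡ 1 ✗]
4^2 ≡ 5 (mod 11)  [q = 5: ≢ 1 ✓]
4^5 ≡ 1 shows ord(4) | 5, strictly less than φ(11); not a primitive root.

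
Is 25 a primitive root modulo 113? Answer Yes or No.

φ(113) = 113 − 1 = 112 = 2^4 · 7.
An element g generates (Z/113Z)^× iff g^(112/q) ≢ 1 (mod 113) for each prime q ∈ {2, 7}.
25^56 ≡ 1 (mod 113)  [q = 2: ≡ 1 ✗]
25^16 ≡ 109 (mod 113)  [q = 7: ≢ 1 ✓]
Since 25^56 ≡ 1, the order of 25 divides 56 < 112, so 25 is not a primitive root.

No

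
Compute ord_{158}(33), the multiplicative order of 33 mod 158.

Since 33 ∈ (Z/158Z)^×, its order divides φ(158) = φ(2)·φ(79) = 1·78 = 78 = 2 · 3 · 13.
Divisors of 78: 1, 2, 3, 6, 13, 26, 39, 78.
Evaluate successive powers at the divisors of 78:
33^1 ≡ 33 (mod 158)
33^2 ≡ 141 (mod 158)
33^3 ≡ 71 (mod 158)
33^6 ≡ 143 (mod 158)
33^13 ≡ 157 (mod 158)
33^26 ≡ 1 (mod 158) ✓
So ord_158(33) = 26.

26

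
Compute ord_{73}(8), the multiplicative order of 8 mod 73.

The order of 8 must divide φ(73) = 73 − 1 = 72 = 2^3 · 3^2.
Divisors of 72: 1, 2, 3, 4, 6, 8, 9, 12, 18, 24, 36, 72.
Check 8^d mod 73 for each divisor in increasing order:
8^1 ≡ 8
8^2 ≡ 64
8^3 ≡ 1
Therefore the multiplicative order of 8 modulo 73 is 3.

3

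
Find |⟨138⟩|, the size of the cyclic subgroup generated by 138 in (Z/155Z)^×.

60

By Lagrange's theorem, ord_155(138) divides φ(155) = φ(5·31) = (5−1)·(31−1) = 4·30 = 120 = 2^3 · 3 · 5.
Divisors of 120: 1, 2, 3, 4, 5, 6, 8, 10, 12, 15, 20, 24, 30, 40, 60, 120.
Test each divisor d:
138^1 ≡ 138 (mod 155)
138^2 ≡ 134 (mod 155)
138^3 ≡ 47 (mod 155)
138^4 ≡ 131 (mod 155)
138^5 ≡ 98 (mod 155)
138^6 ≡ 39 (mod 155)
138^8 ≡ 111 (mod 155)
138^10 ≡ 149 (mod 155)
138^12 ≡ 126 (mod 155)
138^15 ≡ 32 (mod 155)
138^20 ≡ 36 (mod 155)
138^24 ≡ 66 (mod 155)
138^30 ≡ 94 (mod 155)
138^40 ≡ 56 (mod 155)
138^60 ≡ 1 (mod 155) ✓
Therefore the multiplicative order of 138 modulo 155 is 60.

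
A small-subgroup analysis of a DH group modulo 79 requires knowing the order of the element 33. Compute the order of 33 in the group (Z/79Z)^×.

26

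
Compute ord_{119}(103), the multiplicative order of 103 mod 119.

6

ord(103) | φ(119) = φ(7·17) = (7−1)·(17−1) = 6·16 = 96 = 2^5 · 3.
Divisors of 96: 1, 2, 3, 4, 6, 8, 12, 16, 24, 32, 48, 96.
Compute 103^d (mod 119) for the divisors d until we hit 1:
103^1 ≡ 103 (mod 119)
103^2 ≡ 18 (mod 119)
103^3 ≡ 69 (mod 119)
103^4 ≡ 86 (mod 119)
103^6 ≡ 1 (mod 119) ✓
Therefore the multiplicative order of 103 modulo 119 is 6.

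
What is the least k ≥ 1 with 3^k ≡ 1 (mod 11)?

5

The order of 3 must divide φ(11) = 11 − 1 = 10 = 2 · 5.
Divisors of 10: 1, 2, 5, 10.
Compute 3^d (mod 11) for the divisors d until we hit 1:
3^1 ≡ 3 (mod 11)
3^2 ≡ 9 (mod 11)
3^5 ≡ 1 (mod 11) ✓
So ord_11(3) = 5.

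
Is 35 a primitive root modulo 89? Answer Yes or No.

Yes

φ(89) = 89 − 1 = 88 = 2^3 · 11.
An element g generates (Z/89Z)^× iff g^(88/q) ≢ 1 (mod 89) for each prime q ∈ {2, 11}.
35^44 ≡ 88 (mod 89)  [q = 2: ≢ 1 ✓]
35^8 ≡ 16 (mod 89)  [q = 11: ≢ 1 ✓]
All checks pass, so 35 has order 88 and is a primitive root modulo 89.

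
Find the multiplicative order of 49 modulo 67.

33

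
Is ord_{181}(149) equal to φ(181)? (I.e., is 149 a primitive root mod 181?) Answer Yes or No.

No

φ(181) = 181 − 1 = 180 = 2^2 · 3^2 · 5.
149 is a primitive root mod 181 iff 149^(φ(181)/q) ≢ 1 for every prime q | φ(181), i.e. q ∈ {2, 3, 5}.
149^90 ≡ 180 (mod 181)  [q = 2: ≢ 1 ✓]
149^60 ≡ 132 (mod 181)  [q = 3: ≢ 1 ✓]
149^36 ≡ 1 (mod 181)  [q = 5: ≡ 1 ✗]
The check at q = 5 fails, so 149 generates a proper subgroup.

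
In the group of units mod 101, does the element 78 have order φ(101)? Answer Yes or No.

φ(101) = 101 − 1 = 100 = 2^2 · 5^2.
It suffices to check that the order of 78 is not a proper divisor of 100: compute 78^(100/q) for q ∈ {2, 5}.
78^50 ≡ 1 (mod 101)  [q = 2: ≡ 1 ✗]
78^20 ≡ 95 (mod 101)  [q = 5: ≢ 1 ✓]
The check at q = 2 fails, so 78 generates a proper subgroup.

No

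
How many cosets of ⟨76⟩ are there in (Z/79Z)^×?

2

By Lagrange's theorem, ord_79(76) divides φ(79) = 79 − 1 = 78 = 2 · 3 · 13.
Divisors of 78: 1, 2, 3, 6, 13, 26, 39, 78.
Compute 76^d (mod 79) for the divisors d until we hit 1:
76^1 ≡ 76 (mod 79)
76^2 ≡ 9 (mod 79)
76^3 ≡ 52 (mod 79)
76^6 ≡ 18 (mod 79)
76^13 ≡ 55 (mod 79)
76^26 ≡ 23 (mod 79)
76^39 ≡ 1 (mod 79) ✓
So ord_79(76) = 39, hence |⟨76⟩| = 39.
The index is φ(79) / ord(76) = 78 / 39 = 2.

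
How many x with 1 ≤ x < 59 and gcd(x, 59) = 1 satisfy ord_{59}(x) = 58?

28

φ(59) = 59 − 1 = 58 = 2 · 29.
Since (Z/59Z)^× is cyclic of order 58, the number of elements of order d is φ(d) when d | 58 and 0 otherwise.
58 = 2 · 29 divides 58, and φ(58) = 28.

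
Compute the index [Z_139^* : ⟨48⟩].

Since 48 ∈ (Z/139Z)^×, its order divides φ(139) = 139 − 1 = 138 = 2 · 3 · 23.
Divisors of 138: 1, 2, 3, 6, 23, 46, 69, 138.
Evaluate successive powers at the divisors of 138:
48^1 ≡ 48 (mod 139)
48^2 ≡ 80 (mod 139)
48^3 ≡ 87 (mod 139)
48^6 ≡ 63 (mod 139)
48^23 ≡ 138 (mod 139)
48^46 ≡ 1 (mod 139) ✓
The order of 48 is 46, so the subgroup it generates has 46 elements.
Index = |(Z/139Z)^×| / |⟨48⟩| = 138 / 46 = 3.

3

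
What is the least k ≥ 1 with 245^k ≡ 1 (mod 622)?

155

The order of 245 must divide φ(622) = φ(2)·φ(311) = 1·310 = 310 = 2 · 5 · 31.
Divisors of 310: 1, 2, 5, 10, 31, 62, 155, 310.
Compute 245^d (mod 622) for the divisors d until we hit 1:
245^1 ≡ 245 (mod 622)
245^2 ≡ 313 (mod 622)
245^5 ≡ 47 (mod 622)
245^10 ≡ 343 (mod 622)
245^31 ≡ 317 (mod 622)
245^62 ≡ 347 (mod 622)
245^155 ≡ 1 (mod 622) ✓
The smallest such exponent is 155, so the order of 245 is 155.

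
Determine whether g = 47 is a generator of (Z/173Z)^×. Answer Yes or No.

No

φ(173) = 173 − 1 = 172 = 2^2 · 43.
An element g generates (Z/173Z)^× iff g^(172/q) ≢ 1 (mod 173) for each prime q ∈ {2, 43}.
47^86 ≡ 1 (mod 173)  [q = 2: ≡ 1 ✗]
47^4 ≡ 43 (mod 173)  [q = 43: ≢ 1 ✓]
The check at q = 2 fails, so 47 generates a proper subgroup.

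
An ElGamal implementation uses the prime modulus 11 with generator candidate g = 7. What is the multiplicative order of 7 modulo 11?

The order of 7 must divide φ(11) = 11 − 1 = 10 = 2 · 5.
Divisors of 10: 1, 2, 5, 10.
Test each divisor d:
7^1 ≡ 7
7^2 ≡ 5
7^5 ≡ 10
7^10 ≡ 1
Hence ord(7) = 10.

10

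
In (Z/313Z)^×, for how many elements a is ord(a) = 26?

12

φ(313) = 313 − 1 = 312 = 2^3 · 3 · 13.
Since (Z/313Z)^× is cyclic of order 312, the number of elements of order d is φ(d) when d | 312 and 0 otherwise.
26 = 2 · 13 divides 312, and φ(26) = 12.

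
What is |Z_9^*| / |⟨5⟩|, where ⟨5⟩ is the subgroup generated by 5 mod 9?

Since 5 ∈ (Z/9Z)^×, its order divides φ(9) = φ(3^2) = 3·(3−1) = 6 = 2 · 3.
Divisors of 6: 1, 2, 3, 6.
Check 5^d mod 9 for each divisor in increasing order:
5^1 ≡ 5 (mod 9)
5^2 ≡ 7 (mod 9)
5^3 ≡ 8 (mod 9)
5^6 ≡ 1 (mod 9) ✓
So ord_9(5) = 6, hence |⟨5⟩| = 6.
Index = |(Z/9Z)^×| / |⟨5⟩| = 6 / 6 = 1.

1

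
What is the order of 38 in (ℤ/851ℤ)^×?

The order of 38 must divide φ(851) = φ(23·37) = (23−1)·(37−1) = 22·36 = 792 = 2^3 · 3^2 · 11.
Divisors of 792: 1, 2, 3, 4, 6, 8, 9, 11, 12, 18, 22, 24, 33, 36, 44, 66, 72, 88, 99, 132, 198, 264, 396, 792.
Evaluate successive powers at the divisors of 792:
38^1 ≡ 38
38^2 ≡ 593
38^3 ≡ 408
38^4 ≡ 186
38^6 ≡ 519
38^8 ≡ 556
38^9 ≡ 704
38^11 ≡ 482
38^12 ≡ 445
38^18 ≡ 334
38^22 ≡ 1
The smallest such exponent is 22, so the order of 38 is 22.

22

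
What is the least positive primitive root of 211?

φ(211) = 211 − 1 = 210 = 2 · 3 · 5 · 7.
g is a primitive root iff g^(210/q) ≢ 1 (mod 211) for each prime q ∈ {2, 3, 5, 7}.
g = 2: 2^105 ≡ 210; 2^70 ≡ 196; 2^42 ≡ 107; 2^30 ≡ 171 — none is 1, so 2 is a primitive root.
So 2 is the smallest generator of (Z/211Z)^×.

2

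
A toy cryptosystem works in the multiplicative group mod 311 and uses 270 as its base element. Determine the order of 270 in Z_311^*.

31

The order of 270 must divide φ(311) = 311 − 1 = 310 = 2 · 5 · 31.
Divisors of 310: 1, 2, 5, 10, 31, 62, 155, 310.
Compute 270^d (mod 311) for the divisors d until we hit 1:
270^1 ≡ 270 (mod 311)
270^2 ≡ 126 (mod 311)
270^5 ≡ 7 (mod 311)
270^10 ≡ 49 (mod 311)
270^31 ≡ 1 (mod 311) ✓
Therefore the multiplicative order of 270 modulo 311 is 31.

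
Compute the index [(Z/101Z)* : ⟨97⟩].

The order of 97 must divide φ(101) = 101 − 1 = 100 = 2^2 · 5^2.
Divisors of 100: 1, 2, 4, 5, 10, 20, 25, 50, 100.
Compute 97^d (mod 101) for the divisors d until we hit 1:
97^1 ≡ 97
97^2 ≡ 16
97^4 ≡ 54
97^5 ≡ 87
97^10 ≡ 95
97^20 ≡ 36
97^25 ≡ 1
So ord_101(97) = 25, hence |⟨97⟩| = 25.
Index = |(Z/101Z)^×| / |⟨97⟩| = 100 / 25 = 4.

4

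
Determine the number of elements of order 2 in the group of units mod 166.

φ(166) = φ(2)·φ(83) = 1·82 = 82 = 2 · 41.
In a cyclic group of order 82, there are φ(d) elements of order d for each divisor d of 82, and zero for non-divisors.
2 | 82, and φ(2) = 2 − 1 = 1.

1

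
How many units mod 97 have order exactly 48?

φ(97) = 97 − 1 = 96 = 2^5 · 3.
(Z/97Z)^× is cyclic (|G| = 96); a cyclic group of order m has exactly φ(d) elements of each order d | m, and none otherwise.
48 = 2^4 · 3 divides 96, and φ(48) = 16.

16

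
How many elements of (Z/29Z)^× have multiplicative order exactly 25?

0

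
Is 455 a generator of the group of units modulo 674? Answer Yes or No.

Yes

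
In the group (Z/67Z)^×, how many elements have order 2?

φ(67) = 67 − 1 = 66 = 2 · 3 · 11.
Since (Z/67Z)^× is cyclic of order 66, the number of elements of order d is φ(d) when d | 66 and 0 otherwise.
2 | 66, and φ(2) = 2 − 1 = 1.

1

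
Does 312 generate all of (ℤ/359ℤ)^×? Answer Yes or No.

Yes

φ(359) = 359 − 1 = 358 = 2 · 179.
312 is a primitive root mod 359 iff 312^(φ(359)/q) ≢ 1 for every prime q | φ(359), i.e. q ∈ {2, 179}.
312^179 ≡ 358 (mod 359)  [q = 2: ≢ 1 ✓]
312^2 ≡ 55 (mod 359)  [q = 179: ≢ 1 ✓]
All checks pass, so 312 has order 358 and is a primitive root modulo 359.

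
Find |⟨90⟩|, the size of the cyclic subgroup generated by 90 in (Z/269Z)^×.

268

By Lagrange's theorem, ord_269(90) divides φ(269) = 269 − 1 = 268 = 2^2 · 67.
Divisors of 268: 1, 2, 4, 67, 134, 268.
Test each divisor d:
90^1 ≡ 90 (mod 269)
90^2 ≡ 30 (mod 269)
90^4 ≡ 93 (mod 269)
90^67 ≡ 82 (mod 269)
90^134 ≡ 268 (mod 269)
90^268 ≡ 1 (mod 269) ✓
Hence ord(90) = 268.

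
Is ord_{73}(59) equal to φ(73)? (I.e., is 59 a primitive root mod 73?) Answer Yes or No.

Yes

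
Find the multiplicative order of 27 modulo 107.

By Lagrange's theorem, ord_107(27) divides φ(107) = 107 − 1 = 106 = 2 · 53.
Divisors of 106: 1, 2, 53, 106.
Check 27^d mod 107 for each divisor in increasing order:
27^1 ≡ 27 (mod 107)
27^2 ≡ 87 (mod 107)
27^53 ≡ 1 (mod 107) ✓
So ord_107(27) = 53.

53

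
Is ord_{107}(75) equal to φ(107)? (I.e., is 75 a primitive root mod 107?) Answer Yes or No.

φ(107) = 107 − 1 = 106 = 2 · 53.
An element g generates (Z/107Z)^× iff g^(106/q) ≢ 1 (mod 107) for each prime q ∈ {2, 53}.
75^53 ≡ 1 (mod 107)  [q = 2: ≡ 1 ✗]
75^2 ≡ 61 (mod 107)  [q = 53: ≢ 1 ✓]
The check at q = 2 fails, so 75 generates a proper subgroup.

No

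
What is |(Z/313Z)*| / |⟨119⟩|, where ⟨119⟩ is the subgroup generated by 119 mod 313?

8

The order of 119 must divide φ(313) = 313 − 1 = 312 = 2^3 · 3 · 13.
Divisors of 312: 1, 2, 3, 4, 6, 8, 12, 13, 24, 26, 39, 52, 78, 104, 156, 312.
Compute 119^d (mod 313) for the divisors d until we hit 1:
119^1 ≡ 119 (mod 313)
119^2 ≡ 76 (mod 313)
119^3 ≡ 280 (mod 313)
119^4 ≡ 142 (mod 313)
119^6 ≡ 150 (mod 313)
119^8 ≡ 132 (mod 313)
119^12 ≡ 277 (mod 313)
119^13 ≡ 98 (mod 313)
119^24 ≡ 44 (mod 313)
119^26 ≡ 214 (mod 313)
119^39 ≡ 1 (mod 313) ✓
The order of 119 is 39, so the subgroup it generates has 39 elements.
[(Z/313Z)^× : ⟨119⟩] = 312/39 = 8.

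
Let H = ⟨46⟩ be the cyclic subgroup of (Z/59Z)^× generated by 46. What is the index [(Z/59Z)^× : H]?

2

The order of 46 must divide φ(59) = 59 − 1 = 58 = 2 · 29.
Divisors of 58: 1, 2, 29, 58.
Check 46^d mod 59 for each divisor in increasing order:
46^1 ≡ 46 (mod 59)
46^2 ≡ 51 (mod 59)
46^29 ≡ 1 (mod 59) ✓
So ord_59(46) = 29, hence |⟨46⟩| = 29.
Index = |(Z/59Z)^×| / |⟨46⟩| = 58 / 29 = 2.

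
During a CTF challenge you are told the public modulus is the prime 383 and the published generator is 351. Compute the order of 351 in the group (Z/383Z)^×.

382

ord(351) | φ(383) = 383 − 1 = 382 = 2 · 191.
Divisors of 382: 1, 2, 191, 382.
Check 351^d mod 383 for each divisor in increasing order:
351^1 ≡ 351 (mod 383)
351^2 ≡ 258 (mod 383)
351^191 ≡ 382 (mod 383)
351^382 ≡ 1 (mod 383) ✓
Hence ord(351) = 382.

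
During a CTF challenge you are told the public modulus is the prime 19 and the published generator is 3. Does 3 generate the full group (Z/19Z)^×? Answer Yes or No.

Yes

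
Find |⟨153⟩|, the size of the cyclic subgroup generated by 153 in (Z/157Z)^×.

13

Since 153 ∈ (Z/157Z)^×, its order divides φ(157) = 157 − 1 = 156 = 2^2 · 3 · 13.
Divisors of 156: 1, 2, 3, 4, 6, 12, 13, 26, 39, 52, 78, 156.
Evaluate successive powers at the divisors of 156:
153^1 ≡ 153
153^2 ≡ 16
153^3 ≡ 93
153^4 ≡ 99
153^6 ≡ 14
153^12 ≡ 39
153^13 ≡ 1
Therefore the multiplicative order of 153 modulo 157 is 13.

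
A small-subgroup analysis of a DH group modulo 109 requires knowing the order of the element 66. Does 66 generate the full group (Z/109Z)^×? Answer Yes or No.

φ(109) = 109 − 1 = 108 = 2^2 · 3^3.
It suffices to check that the order of 66 is not a proper divisor of 108: compute 66^(108/q) for q ∈ {2, 3}.
66^54 ≡ 1 (mod 109)  [q = 2: ≡ 1 ✗]
66^36 ≡ 1 (mod 109)  [q = 3: ≡ 1 ✗]
The check at q = 2 fails, so 66 generates a proper subgroup.

No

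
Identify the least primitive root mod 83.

2

φ(83) = 83 − 1 = 82 = 2 · 41.
g is a primitive root iff g^(82/q) ≢ 1 (mod 83) for each prime q ∈ {2, 41}.
g = 2: 2^41 ≡ 82; 2^2 ≡ 4 — none is 1, so 2 is a primitive root.
Hence the least primitive root of 83 is 2.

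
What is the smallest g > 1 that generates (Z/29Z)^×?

2

φ(29) = 29 − 1 = 28 = 2^2 · 7.
Test candidates g = 2, 3, … against the prime factors q ∈ {2, 7} of φ(29): g is a generator iff g^(28/q) ≢ 1 for every such q.
g = 2: 2^14 ≡ 28; 2^4 ≡ 16 — none is 1, so 2 is a primitive root.
Hence the least primitive root of 29 is 2.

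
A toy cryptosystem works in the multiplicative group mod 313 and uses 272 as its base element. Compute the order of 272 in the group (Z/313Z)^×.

312

The order of 272 must divide φ(313) = 313 − 1 = 312 = 2^3 · 3 · 13.
Divisors of 312: 1, 2, 3, 4, 6, 8, 12, 13, 24, 26, 39, 52, 78, 104, 156, 312.
Evaluate successive powers at the divisors of 312:
272^1 ≡ 272 (mod 313)
272^2 ≡ 116 (mod 313)
272^3 ≡ 252 (mod 313)
272^4 ≡ 310 (mod 313)
272^6 ≡ 278 (mod 313)
272^8 ≡ 9 (mod 313)
272^12 ≡ 286 (mod 313)
272^13 ≡ 168 (mod 313)
272^24 ≡ 103 (mod 313)
272^26 ≡ 54 (mod 313)
272^39 ≡ 308 (mod 313)
272^52 ≡ 99 (mod 313)
272^78 ≡ 25 (mod 313)
272^104 ≡ 98 (mod 313)
272^156 ≡ 312 (mod 313)
272^312 ≡ 1 (mod 313) ✓
So ord_313(272) = 312.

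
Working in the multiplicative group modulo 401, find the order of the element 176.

200

By Lagrange's theorem, ord_401(176) divides φ(401) = 401 − 1 = 400 = 2^4 · 5^2.
Divisors of 400: 1, 2, 4, 5, 8, 10, 16, 20, 25, 40, 50, 80, 100, 200, 400.
Test each divisor d:
176^1 ≡ 176 (mod 401)
176^2 ≡ 99 (mod 401)
176^4 ≡ 177 (mod 401)
176^5 ≡ 275 (mod 401)
176^8 ≡ 51 (mod 401)
176^10 ≡ 237 (mod 401)
176^16 ≡ 195 (mod 401)
176^20 ≡ 29 (mod 401)
176^25 ≡ 356 (mod 401)
176^40 ≡ 39 (mod 401)
176^50 ≡ 20 (mod 401)
176^80 ≡ 318 (mod 401)
176^100 ≡ 400 (mod 401)
176^200 ≡ 1 (mod 401) ✓
So ord_401(176) = 200.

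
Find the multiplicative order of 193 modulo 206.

34

The order of 193 must divide φ(206) = φ(2)·φ(103) = 1·102 = 102 = 2 · 3 · 17.
Divisors of 102: 1, 2, 3, 6, 17, 34, 51, 102.
Test each divisor d:
193^1 ≡ 193
193^2 ≡ 169
193^3 ≡ 69
193^6 ≡ 23
193^17 ≡ 205
193^34 ≡ 1
The smallest such exponent is 34, so the order of 193 is 34.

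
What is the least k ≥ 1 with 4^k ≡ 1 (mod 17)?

The order of 4 must divide φ(17) = 17 − 1 = 16 = 2^4.
Divisors of 16: 1, 2, 4, 8, 16.
Check 4^d mod 17 for each divisor in increasing order:
4^1 ≡ 4
4^2 ≡ 16
4^4 ≡ 1
Hence ord(4) = 4.

4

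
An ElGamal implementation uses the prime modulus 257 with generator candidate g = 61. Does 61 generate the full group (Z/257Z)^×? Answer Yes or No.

φ(257) = 257 − 1 = 256 = 2^8.
Test 61^(256/q) mod 257 for each prime factor q of 256:
61^128 ≡ 1 (mod 257)  [q = 2: ≡ 1 ✗]
Since 61^128 ≡ 1, the order of 61 divides 128 < 256, so 61 is not a primitive root.

No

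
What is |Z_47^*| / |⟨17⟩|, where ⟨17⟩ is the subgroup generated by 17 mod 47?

2

ord(17) | φ(47) = 47 − 1 = 46 = 2 · 23.
Divisors of 46: 1, 2, 23, 46.
Test each divisor d:
17^1 ≡ 17
17^2 ≡ 7
17^23 ≡ 1
So ord_47(17) = 23, hence |⟨17⟩| = 23.
The index is φ(47) / ord(17) = 46 / 23 = 2.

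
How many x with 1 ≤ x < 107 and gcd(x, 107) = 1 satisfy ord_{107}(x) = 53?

φ(107) = 107 − 1 = 106 = 2 · 53.
Since (Z/107Z)^× is cyclic of order 106, the number of elements of order d is φ(d) when d | 106 and 0 otherwise.
53 | 106, and φ(53) = 53 − 1 = 52.

52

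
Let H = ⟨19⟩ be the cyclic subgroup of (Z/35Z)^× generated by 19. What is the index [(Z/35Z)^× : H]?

4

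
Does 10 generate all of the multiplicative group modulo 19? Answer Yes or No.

φ(19) = 19 − 1 = 18 = 2 · 3^2.
An element g generates (Z/19Z)^× iff g^(18/q) ≢ 1 (mod 19) for each prime q ∈ {2, 3}.
10^9 ≡ 18 (mod 19)  [q = 2: ≢ 1 ✓]
10^6 ≡ 11 (mod 19)  [q = 3: ≢ 1 ✓]
None equal 1, so ord_19(10) = 18: 10 is a primitive root.

Yes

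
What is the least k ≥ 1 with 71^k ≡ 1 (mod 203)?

By Lagrange's theorem, ord_203(71) divides φ(203) = φ(7·29) = (7−1)·(29−1) = 6·28 = 168 = 2^3 · 3 · 7.
Divisors of 168: 1, 2, 3, 4, 6, 7, 8, 12, 14, 21, 24, 28, 42, 56, 84, 168.
Test each divisor d:
71^1 ≡ 71 (mod 203)
71^2 ≡ 169 (mod 203)
71^3 ≡ 22 (mod 203)
71^4 ≡ 141 (mod 203)
71^6 ≡ 78 (mod 203)
71^7 ≡ 57 (mod 203)
71^8 ≡ 190 (mod 203)
71^12 ≡ 197 (mod 203)
71^14 ≡ 1 (mod 203) ✓
Hence ord(71) = 14.

14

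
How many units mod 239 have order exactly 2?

1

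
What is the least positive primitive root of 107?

φ(107) = 107 − 1 = 106 = 2 · 53.
Test candidates g = 2, 3, … against the prime factors q ∈ {2, 53} of φ(107): g is a generator iff g^(106/q) ≢ 1 for every such q.
g = 2: 2^53 ≡ 106; 2^2 ≡ 4 — none is 1, so 2 is a primitive root.
So 2 is the smallest generator of (Z/107Z)^×.

2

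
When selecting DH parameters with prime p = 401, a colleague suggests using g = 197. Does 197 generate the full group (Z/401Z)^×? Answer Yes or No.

φ(401) = 401 − 1 = 400 = 2^4 · 5^2.
An element g generates (Z/401Z)^× iff g^(400/q) ≢ 1 (mod 401) for each prime q ∈ {2, 5}.
197^200 ≡ 1 (mod 401)  [q = 2: ≡ 1 ✗]
197^80 ≡ 72 (mod 401)  [q = 5: ≢ 1 ✓]
Since 197^200 ≡ 1, the order of 197 divides 200 < 400, so 197 is not a primitive root.

No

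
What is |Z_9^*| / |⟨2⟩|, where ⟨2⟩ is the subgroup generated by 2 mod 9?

The order of 2 must divide φ(9) = φ(3^2) = 3·(3−1) = 6 = 2 · 3.
Divisors of 6: 1, 2, 3, 6.
Check 2^d mod 9 for each divisor in increasing order:
2^1 ≡ 2 (mod 9)
2^2 ≡ 4 (mod 9)
2^3 ≡ 8 (mod 9)
2^6 ≡ 1 (mod 9) ✓
Thus |⟨2⟩| = ord(2) = 6.
The index is φ(9) / ord(2) = 6 / 6 = 1.

1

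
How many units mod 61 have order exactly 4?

φ(61) = 61 − 1 = 60 = 2^2 · 3 · 5.
(Z/61Z)^× is cyclic (|G| = 60); a cyclic group of order m has exactly φ(d) elements of each order d | m, and none otherwise.
4 = 2^2 divides 60, and φ(4) = 2.

2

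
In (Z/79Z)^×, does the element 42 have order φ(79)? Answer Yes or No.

No

φ(79) = 79 − 1 = 78 = 2 · 3 · 13.
42 is a primitive root mod 79 iff 42^(φ(79)/q) ≢ 1 for every prime q | φ(79), i.e. q ∈ {2, 3, 13}.
42^39 ≡ 1 (mod 79)  [q = 2: ≡ 1 ✗]
42^26 ≡ 23 (mod 79)  [q = 3: ≢ 1 ✓]
42^6 ≡ 38 (mod 79)  [q = 13: ≢ 1 ✓]
The check at q = 2 fails, so 42 generates a proper subgroup.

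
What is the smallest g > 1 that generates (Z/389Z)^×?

φ(389) = 389 − 1 = 388 = 2^2 · 97.
g is a primitive root iff g^(388/q) ≢ 1 (mod 389) for each prime q ∈ {2, 97}.
g = 2: 2^194 ≡ 388; 2^4 ≡ 16 — none is 1, so 2 is a primitive root.
The smallest primitive root modulo 389 is 2.

2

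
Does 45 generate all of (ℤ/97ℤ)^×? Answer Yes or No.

φ(97) = 97 − 1 = 96 = 2^5 · 3.
An element g generates (Z/97Z)^× iff g^(96/q) ≢ 1 (mod 97) for each prime q ∈ {2, 3}.
45^48 ≡ 96 (mod 97)  [q = 2: ≢ 1 ✓]
45^32 ≡ 1 (mod 97)  [q = 3: ≡ 1 ✗]
Since 45^32 ≡ 1, the order of 45 divides 32 < 96, so 45 is not a primitive root.

No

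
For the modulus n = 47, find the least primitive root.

5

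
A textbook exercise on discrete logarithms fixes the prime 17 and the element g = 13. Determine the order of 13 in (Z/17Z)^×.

4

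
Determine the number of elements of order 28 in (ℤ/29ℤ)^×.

12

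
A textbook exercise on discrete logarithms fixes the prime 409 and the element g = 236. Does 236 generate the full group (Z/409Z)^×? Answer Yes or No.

φ(409) = 409 − 1 = 408 = 2^3 · 3 · 17.
Test 236^(408/q) mod 409 for each prime factor q of 408:
236^204 ≡ 408 (mod 409)  [q = 2: ≢ 1 ✓]
236^136 ≡ 53 (mod 409)  [q = 3: ≢ 1 ✓]
236^24 ≡ 262 (mod 409)  [q = 17: ≢ 1 ✓]
None equal 1, so ord_409(236) = 408: 236 is a primitive root.

Yes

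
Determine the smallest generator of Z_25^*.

2

φ(25) = φ(5^2) = 5·(5−1) = 20 = 2^2 · 5.
Test candidates g = 2, 3, … against the prime factors q ∈ {2, 5} of φ(25): g is a generator iff g^(20/q) ≢ 1 for every such q.
g = 2: 2^10 ≡ 24; 2^4 ≡ 16 — none is 1, so 2 is a primitive root.
Hence the least primitive root of 25 is 2.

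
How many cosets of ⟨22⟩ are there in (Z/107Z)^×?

1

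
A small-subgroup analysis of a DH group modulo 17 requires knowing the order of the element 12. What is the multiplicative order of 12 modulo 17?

16

ord(12) | φ(17) = 17 − 1 = 16 = 2^4.
Divisors of 16: 1, 2, 4, 8, 16.
Check 12^d mod 17 for each divisor in increasing order:
12^1 ≡ 12 (mod 17)
12^2 ≡ 8 (mod 17)
12^4 ≡ 13 (mod 17)
12^8 ≡ 16 (mod 17)
12^16 ≡ 1 (mod 17) ✓
So ord_17(12) = 16.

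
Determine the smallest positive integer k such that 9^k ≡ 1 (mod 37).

Since 9 ∈ (Z/37Z)^×, its order divides φ(37) = 37 − 1 = 36 = 2^2 · 3^2.
Divisors of 36: 1, 2, 3, 4, 6, 9, 12, 18, 36.
Check 9^d mod 37 for each divisor in increasing order:
9^1 ≡ 9
9^2 ≡ 7
9^3 ≡ 26
9^4 ≡ 12
9^6 ≡ 10
9^9 ≡ 1
Therefore the multiplicative order of 9 modulo 37 is 9.

9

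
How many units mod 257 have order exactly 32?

16

φ(257) = 257 − 1 = 256 = 2^8.
(Z/257Z)^× is cyclic (|G| = 256); a cyclic group of order m has exactly φ(d) elements of each order d | m, and none otherwise.
32 = 2^5 divides 256, and φ(32) = 16.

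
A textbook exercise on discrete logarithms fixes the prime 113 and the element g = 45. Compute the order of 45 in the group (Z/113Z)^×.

112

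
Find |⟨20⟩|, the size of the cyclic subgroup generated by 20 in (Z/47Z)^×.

The order of 20 must divide φ(47) = 47 − 1 = 46 = 2 · 23.
Divisors of 46: 1, 2, 23, 46.
Compute 20^d (mod 47) for the divisors d until we hit 1:
20^1 ≡ 20
20^2 ≡ 24
20^23 ≡ 46
20^46 ≡ 1
The smallest such exponent is 46, so the order of 20 is 46.

46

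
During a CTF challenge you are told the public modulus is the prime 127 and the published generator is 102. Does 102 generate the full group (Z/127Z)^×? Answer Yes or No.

No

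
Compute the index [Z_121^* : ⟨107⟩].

The order of 107 must divide φ(121) = φ(11^2) = 11·(11−1) = 110 = 2 · 5 · 11.
Divisors of 110: 1, 2, 5, 10, 11, 22, 55, 110.
Check 107^d mod 121 for each divisor in increasing order:
107^1 ≡ 107
107^2 ≡ 75
107^5 ≡ 21
107^10 ≡ 78
107^11 ≡ 118
107^22 ≡ 9
107^55 ≡ 120
107^110 ≡ 1
So ord_121(107) = 110, hence |⟨107⟩| = 110.
Index = |(Z/121Z)^×| / |⟨107⟩| = 110 / 110 = 1.

1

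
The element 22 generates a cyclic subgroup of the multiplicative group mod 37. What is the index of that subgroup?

1

ord(22) | φ(37) = 37 − 1 = 36 = 2^2 · 3^2.
Divisors of 36: 1, 2, 3, 4, 6, 9, 12, 18, 36.
Compute 22^d (mod 37) for the divisors d until we hit 1:
22^1 ≡ 22 (mod 37)
22^2 ≡ 3 (mod 37)
22^3 ≡ 29 (mod 37)
22^4 ≡ 9 (mod 37)
22^6 ≡ 27 (mod 37)
22^9 ≡ 6 (mod 37)
22^12 ≡ 26 (mod 37)
22^18 ≡ 36 (mod 37)
22^36 ≡ 1 (mod 37) ✓
Thus |⟨22⟩| = ord(22) = 36.
Index = |(Z/37Z)^×| / |⟨22⟩| = 36 / 36 = 1.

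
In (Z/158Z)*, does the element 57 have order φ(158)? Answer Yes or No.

No

φ(158) = φ(2)·φ(79) = 1·78 = 78 = 2 · 3 · 13.
An element g generates (Z/158Z)^× iff g^(78/q) ≢ 1 (mod 158) for each prime q ∈ {2, 3, 13}.
57^39 ≡ 157 (mod 158)  [q = 2: ≢ 1 ✓]
57^26 ≡ 1 (mod 158)  [q = 3: ≡ 1 ✗]
57^6 ≡ 131 (mod 158)  [q = 13: ≢ 1 ✓]
The check at q = 3 fails, so 57 generates a proper subgroup.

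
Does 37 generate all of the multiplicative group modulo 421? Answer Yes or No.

No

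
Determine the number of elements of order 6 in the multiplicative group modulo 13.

2

φ(13) = 13 − 1 = 12 = 2^2 · 3.
Since (Z/13Z)^× is cyclic of order 12, the number of elements of order d is φ(d) when d | 12 and 0 otherwise.
6 = 2 · 3 divides 12, and φ(6) = 2.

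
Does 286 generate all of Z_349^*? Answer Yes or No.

Yes

φ(349) = 349 − 1 = 348 = 2^2 · 3 · 29.
Test 286^(348/q) mod 349 for each prime factor q of 348:
286^174 ≡ 348 (mod 349)  [q = 2: ≢ 1 ✓]
286^116 ≡ 122 (mod 349)  [q = 3: ≢ 1 ✓]
286^12 ≡ 280 (mod 349)  [q = 29: ≢ 1 ✓]
None equal 1, so ord_349(286) = 348: 286 is a primitive root.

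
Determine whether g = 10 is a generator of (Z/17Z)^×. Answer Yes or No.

Yes

φ(17) = 17 − 1 = 16 = 2^4.
Test 10^(16/q) mod 17 for each prime factor q of 16:
10^8 ≡ 16 (mod 17)  [q = 2: ≢ 1 ✓]
None equal 1, so ord_17(10) = 16: 10 is a primitive root.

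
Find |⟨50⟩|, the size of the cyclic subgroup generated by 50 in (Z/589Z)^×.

Since 50 ∈ (Z/589Z)^×, its order divides φ(589) = φ(19·31) = (19−1)·(31−1) = 18·30 = 540 = 2^2 · 3^3 · 5.
Divisors of 540: 1, 2, 3, 4, 5, 6, 9, 10, 12, 15, 18, 20, 27, 30, 36, 45, 54, 60, 90, 108, 135, 180, 270, 540.
Compute 50^d (mod 589) for the divisors d until we hit 1:
50^1 ≡ 50 (mod 589)
50^2 ≡ 144 (mod 589)
50^3 ≡ 132 (mod 589)
50^4 ≡ 121 (mod 589)
50^5 ≡ 160 (mod 589)
50^6 ≡ 343 (mod 589)
50^9 ≡ 512 (mod 589)
50^10 ≡ 273 (mod 589)
50^12 ≡ 438 (mod 589)
50^15 ≡ 94 (mod 589)
50^18 ≡ 39 (mod 589)
50^20 ≡ 315 (mod 589)
50^27 ≡ 531 (mod 589)
50^30 ≡ 1 (mod 589) ✓
Therefore the multiplicative order of 50 modulo 589 is 30.

30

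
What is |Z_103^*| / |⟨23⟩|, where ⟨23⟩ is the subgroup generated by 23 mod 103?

6

ord(23) | φ(103) = 103 − 1 = 102 = 2 · 3 · 17.
Divisors of 102: 1, 2, 3, 6, 17, 34, 51, 102.
Compute 23^d (mod 103) for the divisors d until we hit 1:
23^1 ≡ 23 (mod 103)
23^2 ≡ 14 (mod 103)
23^3 ≡ 13 (mod 103)
23^6 ≡ 66 (mod 103)
23^17 ≡ 1 (mod 103) ✓
The order of 23 is 17, so the subgroup it generates has 17 elements.
[(Z/103Z)^× : ⟨23⟩] = 102/17 = 6.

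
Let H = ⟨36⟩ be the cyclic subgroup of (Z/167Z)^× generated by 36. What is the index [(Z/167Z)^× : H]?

2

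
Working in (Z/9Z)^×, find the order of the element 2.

6

By Lagrange's theorem, ord_9(2) divides φ(9) = φ(3^2) = 3·(3−1) = 6 = 2 · 3.
Divisors of 6: 1, 2, 3, 6.
Check 2^d mod 9 for each divisor in increasing order:
2^1 ≡ 2
2^2 ≡ 4
2^3 ≡ 8
2^6 ≡ 1
Hence ord(2) = 6.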